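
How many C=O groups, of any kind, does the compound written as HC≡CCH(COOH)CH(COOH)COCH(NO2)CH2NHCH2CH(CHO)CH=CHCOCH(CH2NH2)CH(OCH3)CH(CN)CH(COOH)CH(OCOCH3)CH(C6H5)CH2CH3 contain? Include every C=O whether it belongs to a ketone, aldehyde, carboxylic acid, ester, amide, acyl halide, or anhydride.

CH(COOH): carboxylic acid, 1 C=O (running total 1).
CH(COOH): carboxylic acid, 1 C=O (running total 2).
CO: ketone, 1 C=O (running total 3).
CH(CHO): aldehyde, 1 C=O (running total 4).
CO: ketone, 1 C=O (running total 5).
CH(COOH): carboxylic acid, 1 C=O (running total 6).
CH(OCOCH3): ester, 1 C=O (running total 7).

7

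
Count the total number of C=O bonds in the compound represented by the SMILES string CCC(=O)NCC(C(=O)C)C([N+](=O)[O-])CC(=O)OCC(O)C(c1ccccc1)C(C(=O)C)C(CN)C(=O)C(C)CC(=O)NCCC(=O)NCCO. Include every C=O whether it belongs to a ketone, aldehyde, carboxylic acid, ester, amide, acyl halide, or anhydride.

CH2CONHCH2: amide, 1 C=O (running total 1).
CH(COCH3): ketone, 1 C=O (running total 2).
CH2COOCH2: ester, 1 C=O (running total 3).
CH(COCH3): ketone, 1 C=O (running total 4).
CO: ketone, 1 C=O (running total 5).
CH2CONHCH2: amide, 1 C=O (running total 6).
CH2CONHCH2: amide, 1 C=O (running total 7).

7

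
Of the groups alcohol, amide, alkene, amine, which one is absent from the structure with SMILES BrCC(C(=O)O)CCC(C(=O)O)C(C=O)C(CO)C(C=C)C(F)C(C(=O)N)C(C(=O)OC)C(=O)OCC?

amine

alcohol: present (CH(CH2OH) — pendant –CH2OH on an sp³ backbone C → alcohol).
alkene: present (CH(CH=CH2) — pendant –CH=CH2: C=C double bond → alkene).
amide: present (CH(CONH2) — pendant –CONH2: carbonyl C bonded to C and N → amide).
amine: absent. In CH(CONH2), the nitrogen is bonded directly to a carbonyl carbon, making it part of an amide, not a free amine.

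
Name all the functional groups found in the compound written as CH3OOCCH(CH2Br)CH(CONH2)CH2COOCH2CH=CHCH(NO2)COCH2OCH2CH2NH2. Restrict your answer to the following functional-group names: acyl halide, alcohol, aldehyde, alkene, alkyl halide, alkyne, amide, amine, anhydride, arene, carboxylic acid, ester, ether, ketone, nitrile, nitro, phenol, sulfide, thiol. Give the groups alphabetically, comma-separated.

alkene, alkyl halide, amide, amine, ester, ether, ketone, nitro

CH3O–C(=O)–: carbonyl C bonded to C and to –OCH3 → ester (not ketone + ether).
pendant –CH2X: halogen on sp³ carbon → alkyl halide.
pendant –CONH2: carbonyl C bonded to C and N → amide.
–C(=O)–O–C with C on the carbonyl side → ester.
C=C double bond → alkene.
–NO2 on an sp³ carbon → nitro (the N=O is not a carbonyl).
–C(=O)– with carbon on both sides → ketone.
C–O–C with sp³ carbons on both sides and no adjacent C=O → ether.
–NH2 on an sp³ carbon with no adjacent C=O → amine.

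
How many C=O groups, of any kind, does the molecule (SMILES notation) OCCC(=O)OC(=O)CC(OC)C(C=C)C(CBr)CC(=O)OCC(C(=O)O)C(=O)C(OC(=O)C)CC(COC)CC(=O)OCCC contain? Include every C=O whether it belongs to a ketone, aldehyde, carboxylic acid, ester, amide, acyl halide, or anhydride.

7

CH2CO-O-COCH2: anhydride, 2 C=O (running total 2).
CH2COOCH2: ester, 1 C=O (running total 3).
CH(COOH): carboxylic acid, 1 C=O (running total 4).
CO: ketone, 1 C=O (running total 5).
CH(OCOCH3): ester, 1 C=O (running total 6).
CH2COOCH2: ester, 1 C=O (running total 7).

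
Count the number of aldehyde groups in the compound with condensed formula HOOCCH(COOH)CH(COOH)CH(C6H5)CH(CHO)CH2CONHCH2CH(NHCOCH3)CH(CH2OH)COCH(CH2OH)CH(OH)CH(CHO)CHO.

–COOH: carbonyl C bonded to –OH and C → carboxylic acid (the –OH is not a separate alcohol).
pendant –COOH: carbonyl C bonded to C and –OH → carboxylic acid.
pendant –COOH: carbonyl C bonded to C and –OH → carboxylic acid.
pendant –C6H5: benzene ring → arene.
pendant –CHO: carbonyl C bonded to C and H → aldehyde.
–C(=O)–N– linkage → amide (the N is not an amine).
pendant –NHC(=O)CH3: N bonded to a carbonyl → amide (not amine).
pendant –CH2OH on an sp³ backbone C → alcohol.
–C(=O)– with carbon on both sides → ketone.
pendant –CH2OH on an sp³ backbone C → alcohol.
–OH on an sp³ carbon → alcohol (secondary).
pendant –CHO: carbonyl C bonded to C and H → aldehyde.
terminal –CHO: carbonyl C bonded to H and C → aldehyde.
Aldehyde appears at: CH(CHO), CH(CHO), CHO → 3.

3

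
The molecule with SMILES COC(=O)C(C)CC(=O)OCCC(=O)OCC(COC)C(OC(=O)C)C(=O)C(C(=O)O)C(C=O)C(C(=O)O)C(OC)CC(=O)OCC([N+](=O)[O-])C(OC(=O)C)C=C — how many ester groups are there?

CH3O–C(=O)–: carbonyl C bonded to C and to –OCH3 → ester (not ketone + ether).
–C(=O)–O–C with C on the carbonyl side → ester.
–C(=O)–O–C with C on the carbonyl side → ester.
pendant –CH2OCH3: C–O–C linkage → ether.
pendant –OC(=O)CH3: an acyloxy group → ester.
–C(=O)– with carbon on both sides → ketone.
pendant –COOH: carbonyl C bonded to C and –OH → carboxylic acid.
pendant –CHO: carbonyl C bonded to C and H → aldehyde.
pendant –COOH: carbonyl C bonded to C and –OH → carboxylic acid.
pendant –OCH3: C–O–C with sp³ C, no adjacent C=O → ether.
–C(=O)–O–C with C on the carbonyl side → ester.
–NO2 on an sp³ carbon → nitro (the N=O is not a carbonyl).
pendant –OC(=O)CH3: an acyloxy group → ester.
C=C double bond → alkene.
Ester appears at: CH3OOC, CH2COOCH2, CH2COOCH2, CH(OCOCH3), CH2COOCH2, CH(OCOCH3) → 6.

6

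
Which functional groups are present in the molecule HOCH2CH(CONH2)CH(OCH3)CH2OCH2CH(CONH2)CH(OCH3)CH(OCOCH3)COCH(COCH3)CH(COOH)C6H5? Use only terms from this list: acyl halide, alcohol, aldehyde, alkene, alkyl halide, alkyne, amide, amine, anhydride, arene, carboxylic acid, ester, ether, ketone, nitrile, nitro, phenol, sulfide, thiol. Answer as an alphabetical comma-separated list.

alcohol, amide, arene, carboxylic acid, ester, ether, ketone

HO– on an sp³ carbon → alcohol.
pendant –CONH2: carbonyl C bonded to C and N → amide.
pendant –OCH3: C–O–C with sp³ C, no adjacent C=O → ether.
C–O–C with sp³ carbons on both sides and no adjacent C=O → ether.
pendant –CONH2: carbonyl C bonded to C and N → amide.
pendant –OCH3: C–O–C with sp³ C, no adjacent C=O → ether.
pendant –OC(=O)CH3: an acyloxy group → ester.
–C(=O)– with carbon on both sides → ketone.
pendant –COCH3: carbonyl C bonded to two carbons → ketone.
pendant –COOH: carbonyl C bonded to C and –OH → carboxylic acid.
–C6H5 phenyl ring → arene.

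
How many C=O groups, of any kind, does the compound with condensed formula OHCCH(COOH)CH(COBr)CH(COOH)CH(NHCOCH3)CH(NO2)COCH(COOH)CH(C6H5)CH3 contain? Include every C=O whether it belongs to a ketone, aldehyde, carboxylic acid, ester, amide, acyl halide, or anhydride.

7

OHC: aldehyde, 1 C=O (running total 1).
CH(COOH): carboxylic acid, 1 C=O (running total 2).
CH(COBr): acyl halide, 1 C=O (running total 3).
CH(COOH): carboxylic acid, 1 C=O (running total 4).
CH(NHCOCH3): amide, 1 C=O (running total 5).
CO: ketone, 1 C=O (running total 6).
CH(COOH): carboxylic acid, 1 C=O (running total 7).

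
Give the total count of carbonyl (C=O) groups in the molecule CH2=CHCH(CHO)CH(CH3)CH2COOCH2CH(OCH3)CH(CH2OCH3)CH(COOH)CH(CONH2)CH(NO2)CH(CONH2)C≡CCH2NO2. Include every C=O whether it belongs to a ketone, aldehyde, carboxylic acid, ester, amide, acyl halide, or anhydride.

CH(CHO): aldehyde, 1 C=O (running total 1).
CH2COOCH2: ester, 1 C=O (running total 2).
CH(COOH): carboxylic acid, 1 C=O (running total 3).
CH(CONH2): amide, 1 C=O (running total 4).
CH(CONH2): amide, 1 C=O (running total 5).

5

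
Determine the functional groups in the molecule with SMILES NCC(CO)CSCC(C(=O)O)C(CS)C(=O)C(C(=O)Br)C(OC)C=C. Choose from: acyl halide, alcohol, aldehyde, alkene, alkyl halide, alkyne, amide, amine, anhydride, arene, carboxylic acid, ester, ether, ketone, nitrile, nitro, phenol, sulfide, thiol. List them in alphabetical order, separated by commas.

acyl halide, alcohol, alkene, amine, carboxylic acid, ether, ketone, sulfide, thiol

Taking each segment in turn:
  H2NCH2: –NH2 on an sp³ carbon with no adjacent C=O → amine.
  CH(CH2OH): pendant –CH2OH on an sp³ backbone C → alcohol.
  CH2SCH2: C–S–C linkage → sulfide (thioether).
  CH(COOH): pendant –COOH: carbonyl C bonded to C and –OH → carboxylic acid.
  CH(CH2SH): pendant –CH2SH → thiol.
  CO: –C(=O)– with carbon on both sides → ketone.
  CH(COBr): pendant –C(=O)X: carbonyl C bonded to C and halogen → acyl halide.
  CH(OCH3): pendant –OCH3: C–O–C with sp³ C, no adjacent C=O → ether.
  CH=CH2: C=C double bond → alkene.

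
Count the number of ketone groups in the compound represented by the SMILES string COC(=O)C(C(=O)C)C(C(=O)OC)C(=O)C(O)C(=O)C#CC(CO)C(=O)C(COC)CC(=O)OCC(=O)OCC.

Reading the structure from left to right:
  CH3OOC: CH3O–C(=O)–: carbonyl C bonded to C and to –OCH3 → ester (not ketone + ether).
  CH(COCH3): pendant –COCH3: carbonyl C bonded to two carbons → ketone.
  CH(COOCH3): pendant –COOCH3: carbonyl C bonded to C and –OCH3 → ester.
  CO: –C(=O)– with carbon on both sides → ketone.
  CH(OH): –OH on an sp³ carbon → alcohol (secondary).
  CO: –C(=O)– with carbon on both sides → ketone.
  C≡C: C≡C triple bond → alkyne.
  CH(CH2OH): pendant –CH2OH on an sp³ backbone C → alcohol.
  CO: –C(=O)– with carbon on both sides → ketone.
  CH(CH2OCH3): pendant –CH2OCH3: C–O–C linkage → ether.
  CH2COOCH2: –C(=O)–O–C with C on the carbonyl side → ester.
  COOCH2CH3: –C(=O)OCH2CH3: carbonyl C bonded to C and to –OEt → ester.
Ketone appears at: CH(COCH3), CO, CO, CO → 4.

4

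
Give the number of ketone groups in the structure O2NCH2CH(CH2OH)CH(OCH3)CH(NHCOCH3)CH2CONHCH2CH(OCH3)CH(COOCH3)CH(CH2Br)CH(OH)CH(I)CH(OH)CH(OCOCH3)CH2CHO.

0

–NO2 on carbon → nitro group.
pendant –CH2OH on an sp³ backbone C → alcohol.
pendant –OCH3: C–O–C with sp³ C, no adjacent C=O → ether.
pendant –NHC(=O)CH3: N bonded to a carbonyl → amide (not amine).
–C(=O)–N– linkage → amide (the N is not an amine).
pendant –OCH3: C–O–C with sp³ C, no adjacent C=O → ether.
pendant –COOCH3: carbonyl C bonded to C and –OCH3 → ester.
pendant –CH2X: halogen on sp³ carbon → alkyl halide.
–OH on an sp³ carbon → alcohol (secondary).
halogen on an sp³ carbon → alkyl halide.
–OH on an sp³ carbon → alcohol (secondary).
pendant –OC(=O)CH3: an acyloxy group → ester.
terminal –CHO: carbonyl C bonded to H and C → aldehyde.
No segment is a ketone: CH(NHCOCH3) is amide, not ketone; CH2CONHCH2 is amide, not ketone; CH(COOCH3) is ester, not ketone. → 0.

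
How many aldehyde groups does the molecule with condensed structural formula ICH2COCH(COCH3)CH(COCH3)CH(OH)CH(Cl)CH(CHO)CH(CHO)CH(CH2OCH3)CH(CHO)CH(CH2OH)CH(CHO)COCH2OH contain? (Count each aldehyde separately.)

4

Taking each segment in turn:
  ICH2: halogen on an sp³ carbon → alkyl halide.
  CO: –C(=O)– with carbon on both sides → ketone.
  CH(COCH3): pendant –COCH3: carbonyl C bonded to two carbons → ketone.
  CH(COCH3): pendant –COCH3: carbonyl C bonded to two carbons → ketone.
  CH(OH): –OH on an sp³ carbon → alcohol (secondary).
  CH(Cl): halogen on an sp³ carbon → alkyl halide.
  CH(CHO): pendant –CHO: carbonyl C bonded to C and H → aldehyde.
  CH(CHO): pendant –CHO: carbonyl C bonded to C and H → aldehyde.
  CH(CH2OCH3): pendant –CH2OCH3: C–O–C linkage → ether.
  CH(CHO): pendant –CHO: carbonyl C bonded to C and H → aldehyde.
  CH(CH2OH): pendant –CH2OH on an sp³ backbone C → alcohol.
  CH(CHO): pendant –CHO: carbonyl C bonded to C and H → aldehyde.
  CO: –C(=O)– with carbon on both sides → ketone.
  CH2OH: –OH on an sp³ carbon → alcohol.
Aldehyde appears at: CH(CHO), CH(CHO), CH(CHO), CH(CHO) → 4.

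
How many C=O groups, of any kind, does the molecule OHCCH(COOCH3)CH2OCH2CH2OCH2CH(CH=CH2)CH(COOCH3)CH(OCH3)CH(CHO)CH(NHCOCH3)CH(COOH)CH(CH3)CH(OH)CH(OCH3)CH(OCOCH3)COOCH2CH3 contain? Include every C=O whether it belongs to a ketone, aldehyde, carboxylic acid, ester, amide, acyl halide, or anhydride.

8

OHC: aldehyde, 1 C=O (running total 1).
CH(COOCH3): ester, 1 C=O (running total 2).
CH(COOCH3): ester, 1 C=O (running total 3).
CH(CHO): aldehyde, 1 C=O (running total 4).
CH(NHCOCH3): amide, 1 C=O (running total 5).
CH(COOH): carboxylic acid, 1 C=O (running total 6).
CH(OCOCH3): ester, 1 C=O (running total 7).
COOCH2CH3: ester, 1 C=O (running total 8).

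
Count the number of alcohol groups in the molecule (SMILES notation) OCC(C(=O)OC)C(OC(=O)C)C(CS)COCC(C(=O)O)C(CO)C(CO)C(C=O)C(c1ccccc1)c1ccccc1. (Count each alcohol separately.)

Reading the structure from left to right:
  HOCH2: HO– on an sp³ carbon → alcohol.
  CH(COOCH3): pendant –COOCH3: carbonyl C bonded to C and –OCH3 → ester.
  CH(OCOCH3): pendant –OC(=O)CH3: an acyloxy group → ester.
  CH(CH2SH): pendant –CH2SH → thiol.
  CH2OCH2: C–O–C with sp³ carbons on both sides and no adjacent C=O → ether.
  CH(COOH): pendant –COOH: carbonyl C bonded to C and –OH → carboxylic acid.
  CH(CH2OH): pendant –CH2OH on an sp³ backbone C → alcohol.
  CH(CH2OH): pendant –CH2OH on an sp³ backbone C → alcohol.
  CH(CHO): pendant –CHO: carbonyl C bonded to C and H → aldehyde.
  CH(C6H5): pendant –C6H5: benzene ring → arene.
  C6H5: –C6H5 phenyl ring → arene.
Alcohol appears at: HOCH2, CH(CH2OH), CH(CH2OH) → 3.

3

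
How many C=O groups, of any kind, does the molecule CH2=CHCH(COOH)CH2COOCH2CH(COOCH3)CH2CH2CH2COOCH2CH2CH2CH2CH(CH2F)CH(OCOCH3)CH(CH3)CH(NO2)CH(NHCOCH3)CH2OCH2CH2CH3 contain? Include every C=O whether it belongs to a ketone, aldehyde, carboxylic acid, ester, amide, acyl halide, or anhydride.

CH(COOH): carboxylic acid, 1 C=O (running total 1).
CH2COOCH2: ester, 1 C=O (running total 2).
CH(COOCH3): ester, 1 C=O (running total 3).
CH2COOCH2: ester, 1 C=O (running total 4).
CH(OCOCH3): ester, 1 C=O (running total 5).
CH(NHCOCH3): amide, 1 C=O (running total 6).

6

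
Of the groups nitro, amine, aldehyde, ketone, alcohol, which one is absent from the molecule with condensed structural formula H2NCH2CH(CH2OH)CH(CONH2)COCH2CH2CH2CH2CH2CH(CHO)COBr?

alcohol: present (CH(CH2OH) — pendant –CH2OH on an sp³ backbone C → alcohol).
aldehyde: present (CH(CHO) — pendant –CHO: carbonyl C bonded to C and H → aldehyde).
ketone: present (CO — –C(=O)– with carbon on both sides → ketone).
amine: present (H2NCH2 — –NH2 on an sp³ carbon with no adjacent C=O → amine).
nitro: no segment matches this pattern.

nitro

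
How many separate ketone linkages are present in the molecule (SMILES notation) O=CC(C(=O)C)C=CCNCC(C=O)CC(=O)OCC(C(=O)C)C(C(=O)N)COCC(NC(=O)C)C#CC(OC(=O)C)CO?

terminal –CHO: carbonyl C bonded to H and C → aldehyde.
pendant –COCH3: carbonyl C bonded to two carbons → ketone.
C=C double bond → alkene.
C–N–C with sp³ carbons and no adjacent C=O → amine (secondary).
pendant –CHO: carbonyl C bonded to C and H → aldehyde.
–C(=O)–O–C with C on the carbonyl side → ester.
pendant –COCH3: carbonyl C bonded to two carbons → ketone.
pendant –CONH2: carbonyl C bonded to C and N → amide.
C–O–C with sp³ carbons on both sides and no adjacent C=O → ether.
pendant –NHC(=O)CH3: N bonded to a carbonyl → amide (not amine).
C≡C triple bond → alkyne.
pendant –OC(=O)CH3: an acyloxy group → ester.
–OH on an sp³ carbon → alcohol.
Ketone appears at: CH(COCH3), CH(COCH3) → 2.

2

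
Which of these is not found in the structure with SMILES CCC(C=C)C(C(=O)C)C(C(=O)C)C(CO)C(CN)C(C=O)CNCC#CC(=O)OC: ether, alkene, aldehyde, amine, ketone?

ether

alkene: present (CH(CH=CH2) — pendant –CH=CH2: C=C double bond → alkene).
amine: present (CH(CH2NH2) — pendant –CH2NH2: N on sp³ C, no adjacent C=O → amine).
aldehyde: present (CH(CHO) — pendant –CHO: carbonyl C bonded to C and H → aldehyde).
ketone: present (CH(COCH3) — pendant –COCH3: carbonyl C bonded to two carbons → ketone).
ether: absent. In COOCH3, the C–O–C oxygen is adjacent to a C=O, so it belongs to an ester, not an ether.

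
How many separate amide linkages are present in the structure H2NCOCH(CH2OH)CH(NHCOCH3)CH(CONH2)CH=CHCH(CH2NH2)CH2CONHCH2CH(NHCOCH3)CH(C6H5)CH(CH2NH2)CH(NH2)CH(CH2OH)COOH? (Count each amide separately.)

Reading the structure from left to right:
  H2NCO: –C(=O)NH2: carbonyl C bonded to C and to N → amide (the N is not a separate amine).
  CH(CH2OH): pendant –CH2OH on an sp³ backbone C → alcohol.
  CH(NHCOCH3): pendant –NHC(=O)CH3: N bonded to a carbonyl → amide (not amine).
  CH(CONH2): pendant –CONH2: carbonyl C bonded to C and N → amide.
  CH=CH: C=C double bond → alkene.
  CH(CH2NH2): pendant –CH2NH2: N on sp³ C, no adjacent C=O → amine.
  CH2CONHCH2: –C(=O)–N– linkage → amide (the N is not an amine).
  CH(NHCOCH3): pendant –NHC(=O)CH3: N bonded to a carbonyl → amide (not amine).
  CH(C6H5): pendant –C6H5: benzene ring → arene.
  CH(CH2NH2): pendant –CH2NH2: N on sp³ C, no adjacent C=O → amine.
  CH(NH2): –NH2 on an sp³ carbon with no adjacent C=O → amine.
  CH(CH2OH): pendant –CH2OH on an sp³ backbone C → alcohol.
  COOH: –COOH: carbonyl C bonded to –OH and C → carboxylic acid (the –OH is not a separate alcohol).
Amide appears at: H2NCO, CH(NHCOCH3), CH(CONH2), CH2CONHCH2, CH(NHCOCH3) → 5.

5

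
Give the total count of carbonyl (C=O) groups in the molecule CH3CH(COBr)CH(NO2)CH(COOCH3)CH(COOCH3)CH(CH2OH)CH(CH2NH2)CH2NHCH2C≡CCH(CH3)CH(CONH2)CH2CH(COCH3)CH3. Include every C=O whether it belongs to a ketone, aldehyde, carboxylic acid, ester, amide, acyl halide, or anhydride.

5

CH(COBr): acyl halide, 1 C=O (running total 1).
CH(COOCH3): ester, 1 C=O (running total 2).
CH(COOCH3): ester, 1 C=O (running total 3).
CH(CONH2): amide, 1 C=O (running total 4).
CH(COCH3): ketone, 1 C=O (running total 5).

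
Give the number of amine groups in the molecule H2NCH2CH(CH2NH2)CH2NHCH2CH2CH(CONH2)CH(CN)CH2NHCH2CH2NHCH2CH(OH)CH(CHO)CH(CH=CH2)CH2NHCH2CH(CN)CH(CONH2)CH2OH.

6

–NH2 on an sp³ carbon with no adjacent C=O → amine.
pendant –CH2NH2: N on sp³ C, no adjacent C=O → amine.
C–N–C with sp³ carbons and no adjacent C=O → amine (secondary).
pendant –CONH2: carbonyl C bonded to C and N → amide.
pendant –C≡N: nitrile.
C–N–C with sp³ carbons and no adjacent C=O → amine (secondary).
C–N–C with sp³ carbons and no adjacent C=O → amine (secondary).
–OH on an sp³ carbon → alcohol (secondary).
pendant –CHO: carbonyl C bonded to C and H → aldehyde.
pendant –CH=CH2: C=C double bond → alkene.
C–N–C with sp³ carbons and no adjacent C=O → amine (secondary).
pendant –C≡N: nitrile.
pendant –CONH2: carbonyl C bonded to C and N → amide.
–OH on an sp³ carbon → alcohol.
Amine appears at: H2NCH2, CH(CH2NH2), CH2NHCH2, CH2NHCH2, CH2NHCH2, CH2NHCH2 → 6.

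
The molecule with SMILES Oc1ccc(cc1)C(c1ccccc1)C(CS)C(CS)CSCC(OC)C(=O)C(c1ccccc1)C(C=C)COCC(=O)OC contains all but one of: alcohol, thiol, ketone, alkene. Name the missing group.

alcohol

ketone: present (CO — –C(=O)– with carbon on both sides → ketone).
alkene: present (CH(CH=CH2) — pendant –CH=CH2: C=C double bond → alkene).
thiol: present (CH(CH2SH) — pendant –CH2SH → thiol).
alcohol: absent. In HOC6H4, the –OH is on an aromatic ring carbon; that is a phenol, not an alcohol.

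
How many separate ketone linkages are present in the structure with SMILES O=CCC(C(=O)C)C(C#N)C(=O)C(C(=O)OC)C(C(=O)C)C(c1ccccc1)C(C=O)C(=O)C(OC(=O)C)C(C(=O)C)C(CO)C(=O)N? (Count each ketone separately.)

Reading the structure from left to right:
  OHC: terminal –CHO: carbonyl C bonded to H and C → aldehyde.
  CH(COCH3): pendant –COCH3: carbonyl C bonded to two carbons → ketone.
  CH(CN): pendant –C≡N: nitrile.
  CO: –C(=O)– with carbon on both sides → ketone.
  CH(COOCH3): pendant –COOCH3: carbonyl C bonded to C and –OCH3 → ester.
  CH(COCH3): pendant –COCH3: carbonyl C bonded to two carbons → ketone.
  CH(C6H5): pendant –C6H5: benzene ring → arene.
  CH(CHO): pendant –CHO: carbonyl C bonded to C and H → aldehyde.
  CO: –C(=O)– with carbon on both sides → ketone.
  CH(OCOCH3): pendant –OC(=O)CH3: an acyloxy group → ester.
  CH(COCH3): pendant –COCH3: carbonyl C bonded to two carbons → ketone.
  CH(CH2OH): pendant –CH2OH on an sp³ backbone C → alcohol.
  CONH2: –C(=O)NH2: carbonyl C bonded to C and to N → amide (the N is not a separate amine).
Ketone appears at: CH(COCH3), CO, CH(COCH3), CO, CH(COCH3) → 5.

5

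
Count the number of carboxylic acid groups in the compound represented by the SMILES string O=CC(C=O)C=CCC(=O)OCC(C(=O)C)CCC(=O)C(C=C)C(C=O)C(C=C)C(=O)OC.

Taking each segment in turn:
  OHC: terminal –CHO: carbonyl C bonded to H and C → aldehyde.
  CH(CHO): pendant –CHO: carbonyl C bonded to C and H → aldehyde.
  CH=CH: C=C double bond → alkene.
  CH2COOCH2: –C(=O)–O–C with C on the carbonyl side → ester.
  CH(COCH3): pendant –COCH3: carbonyl C bonded to two carbons → ketone.
  CO: –C(=O)– with carbon on both sides → ketone.
  CH(CH=CH2): pendant –CH=CH2: C=C double bond → alkene.
  CH(CHO): pendant –CHO: carbonyl C bonded to C and H → aldehyde.
  CH(CH=CH2): pendant –CH=CH2: C=C double bond → alkene.
  COOCH3: –C(=O)OCH3: carbonyl C bonded to C and to –OCH3 → ester (not ketone + ether).
No segment is a carboxylic acid: OHC is aldehyde, not carboxylic acid; CH(CHO) is aldehyde, not carboxylic acid; CH2COOCH2 is ester, not carboxylic acid. → 0.

0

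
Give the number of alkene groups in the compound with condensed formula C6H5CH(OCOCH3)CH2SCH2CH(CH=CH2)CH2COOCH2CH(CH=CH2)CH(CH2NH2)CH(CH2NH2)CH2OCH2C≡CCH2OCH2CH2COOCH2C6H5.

2

C6H5– phenyl ring → arene.
pendant –OC(=O)CH3: an acyloxy group → ester.
C–S–C linkage → sulfide (thioether).
pendant –CH=CH2: C=C double bond → alkene.
–C(=O)–O–C with C on the carbonyl side → ester.
pendant –CH=CH2: C=C double bond → alkene.
pendant –CH2NH2: N on sp³ C, no adjacent C=O → amine.
pendant –CH2NH2: N on sp³ C, no adjacent C=O → amine.
C–O–C with sp³ carbons on both sides and no adjacent C=O → ether.
C≡C triple bond → alkyne.
C–O–C with sp³ carbons on both sides and no adjacent C=O → ether.
–C(=O)–O–C with C on the carbonyl side → ester.
–C6H5 phenyl ring → arene.
Alkene appears at: CH(CH=CH2), CH(CH=CH2) → 2.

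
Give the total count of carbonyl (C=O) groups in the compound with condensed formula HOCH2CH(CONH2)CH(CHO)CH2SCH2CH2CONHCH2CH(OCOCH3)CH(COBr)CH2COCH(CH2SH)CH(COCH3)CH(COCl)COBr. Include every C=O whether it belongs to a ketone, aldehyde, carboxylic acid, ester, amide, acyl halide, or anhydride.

9

CH(CONH2): amide, 1 C=O (running total 1).
CH(CHO): aldehyde, 1 C=O (running total 2).
CH2CONHCH2: amide, 1 C=O (running total 3).
CH(OCOCH3): ester, 1 C=O (running total 4).
CH(COBr): acyl halide, 1 C=O (running total 5).
CO: ketone, 1 C=O (running total 6).
CH(COCH3): ketone, 1 C=O (running total 7).
CH(COCl): acyl halide, 1 C=O (running total 8).
COBr: acyl halide, 1 C=O (running total 9).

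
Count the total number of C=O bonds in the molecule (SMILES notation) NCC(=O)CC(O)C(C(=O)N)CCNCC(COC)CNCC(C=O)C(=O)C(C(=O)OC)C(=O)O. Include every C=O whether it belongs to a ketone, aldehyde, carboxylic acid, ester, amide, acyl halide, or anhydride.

6

CO: ketone, 1 C=O (running total 1).
CH(CONH2): amide, 1 C=O (running total 2).
CH(CHO): aldehyde, 1 C=O (running total 3).
CO: ketone, 1 C=O (running total 4).
CH(COOCH3): ester, 1 C=O (running total 5).
COOH: carboxylic acid, 1 C=O (running total 6).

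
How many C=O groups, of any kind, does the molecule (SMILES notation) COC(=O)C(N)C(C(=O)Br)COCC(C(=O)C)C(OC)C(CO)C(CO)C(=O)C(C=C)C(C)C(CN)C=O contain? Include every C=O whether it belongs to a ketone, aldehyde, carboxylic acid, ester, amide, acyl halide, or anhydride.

CH3OOC: ester, 1 C=O (running total 1).
CH(COBr): acyl halide, 1 C=O (running total 2).
CH(COCH3): ketone, 1 C=O (running total 3).
CO: ketone, 1 C=O (running total 4).
CHO: aldehyde, 1 C=O (running total 5).

5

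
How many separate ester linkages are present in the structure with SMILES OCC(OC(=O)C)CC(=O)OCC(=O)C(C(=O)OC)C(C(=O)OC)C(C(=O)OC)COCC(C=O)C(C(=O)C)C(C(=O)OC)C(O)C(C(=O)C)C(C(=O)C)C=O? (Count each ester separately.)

HO– on an sp³ carbon → alcohol.
pendant –OC(=O)CH3: an acyloxy group → ester.
–C(=O)–O–C with C on the carbonyl side → ester.
–C(=O)– with carbon on both sides → ketone.
pendant –COOCH3: carbonyl C bonded to C and –OCH3 → ester.
pendant –COOCH3: carbonyl C bonded to C and –OCH3 → ester.
pendant –COOCH3: carbonyl C bonded to C and –OCH3 → ester.
C–O–C with sp³ carbons on both sides and no adjacent C=O → ether.
pendant –CHO: carbonyl C bonded to C and H → aldehyde.
pendant –COCH3: carbonyl C bonded to two carbons → ketone.
pendant –COOCH3: carbonyl C bonded to C and –OCH3 → ester.
–OH on an sp³ carbon → alcohol (secondary).
pendant –COCH3: carbonyl C bonded to two carbons → ketone.
pendant –COCH3: carbonyl C bonded to two carbons → ketone.
terminal –CHO: carbonyl C bonded to H and C → aldehyde.
Ester appears at: CH(OCOCH3), CH2COOCH2, CH(COOCH3), CH(COOCH3), CH(COOCH3), CH(COOCH3) → 6.

6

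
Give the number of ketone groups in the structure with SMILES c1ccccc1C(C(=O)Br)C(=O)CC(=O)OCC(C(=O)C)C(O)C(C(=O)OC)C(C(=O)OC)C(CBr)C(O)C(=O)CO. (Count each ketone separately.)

Reading the structure from left to right:
  C6H5: C6H5– phenyl ring → arene.
  CH(COBr): pendant –C(=O)X: carbonyl C bonded to C and halogen → acyl halide.
  CO: –C(=O)– with carbon on both sides → ketone.
  CH2COOCH2: –C(=O)–O–C with C on the carbonyl side → ester.
  CH(COCH3): pendant –COCH3: carbonyl C bonded to two carbons → ketone.
  CH(OH): –OH on an sp³ carbon → alcohol (secondary).
  CH(COOCH3): pendant –COOCH3: carbonyl C bonded to C and –OCH3 → ester.
  CH(COOCH3): pendant –COOCH3: carbonyl C bonded to C and –OCH3 → ester.
  CH(CH2Br): pendant –CH2X: halogen on sp³ carbon → alkyl halide.
  CH(OH): –OH on an sp³ carbon → alcohol (secondary).
  CO: –C(=O)– with carbon on both sides → ketone.
  CH2OH: –OH on an sp³ carbon → alcohol.
Ketone appears at: CO, CH(COCH3), CO → 3.

3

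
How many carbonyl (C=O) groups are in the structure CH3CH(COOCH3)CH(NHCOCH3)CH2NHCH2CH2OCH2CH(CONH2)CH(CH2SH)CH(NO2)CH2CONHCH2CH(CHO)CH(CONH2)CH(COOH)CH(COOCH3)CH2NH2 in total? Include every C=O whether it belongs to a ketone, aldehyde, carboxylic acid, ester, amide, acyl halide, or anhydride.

8

CH(COOCH3): ester, 1 C=O (running total 1).
CH(NHCOCH3): amide, 1 C=O (running total 2).
CH(CONH2): amide, 1 C=O (running total 3).
CH2CONHCH2: amide, 1 C=O (running total 4).
CH(CHO): aldehyde, 1 C=O (running total 5).
CH(CONH2): amide, 1 C=O (running total 6).
CH(COOH): carboxylic acid, 1 C=O (running total 7).
CH(COOCH3): ester, 1 C=O (running total 8).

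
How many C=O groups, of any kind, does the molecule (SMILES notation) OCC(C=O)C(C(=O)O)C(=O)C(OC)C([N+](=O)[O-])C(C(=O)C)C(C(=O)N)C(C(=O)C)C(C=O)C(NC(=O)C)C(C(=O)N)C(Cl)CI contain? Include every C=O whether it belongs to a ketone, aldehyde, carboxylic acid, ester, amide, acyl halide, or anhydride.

CH(CHO): aldehyde, 1 C=O (running total 1).
CH(COOH): carboxylic acid, 1 C=O (running total 2).
CO: ketone, 1 C=O (running total 3).
CH(COCH3): ketone, 1 C=O (running total 4).
CH(CONH2): amide, 1 C=O (running total 5).
CH(COCH3): ketone, 1 C=O (running total 6).
CH(CHO): aldehyde, 1 C=O (running total 7).
CH(NHCOCH3): amide, 1 C=O (running total 8).
CH(CONH2): amide, 1 C=O (running total 9).

9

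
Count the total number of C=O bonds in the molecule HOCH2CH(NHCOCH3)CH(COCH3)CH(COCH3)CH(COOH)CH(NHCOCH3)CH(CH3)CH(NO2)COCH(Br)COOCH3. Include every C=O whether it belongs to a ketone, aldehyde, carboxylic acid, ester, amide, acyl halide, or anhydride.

CH(NHCOCH3): amide, 1 C=O (running total 1).
CH(COCH3): ketone, 1 C=O (running total 2).
CH(COCH3): ketone, 1 C=O (running total 3).
CH(COOH): carboxylic acid, 1 C=O (running total 4).
CH(NHCOCH3): amide, 1 C=O (running total 5).
CO: ketone, 1 C=O (running total 6).
COOCH3: ester, 1 C=O (running total 7).

7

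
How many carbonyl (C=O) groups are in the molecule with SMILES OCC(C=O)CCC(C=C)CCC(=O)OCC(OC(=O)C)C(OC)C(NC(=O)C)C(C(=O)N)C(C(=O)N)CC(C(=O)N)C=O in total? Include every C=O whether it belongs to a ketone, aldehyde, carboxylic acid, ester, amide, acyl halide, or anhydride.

8

CH(CHO): aldehyde, 1 C=O (running total 1).
CH2COOCH2: ester, 1 C=O (running total 2).
CH(OCOCH3): ester, 1 C=O (running total 3).
CH(NHCOCH3): amide, 1 C=O (running total 4).
CH(CONH2): amide, 1 C=O (running total 5).
CH(CONH2): amide, 1 C=O (running total 6).
CH(CONH2): amide, 1 C=O (running total 7).
CHO: aldehyde, 1 C=O (running total 8).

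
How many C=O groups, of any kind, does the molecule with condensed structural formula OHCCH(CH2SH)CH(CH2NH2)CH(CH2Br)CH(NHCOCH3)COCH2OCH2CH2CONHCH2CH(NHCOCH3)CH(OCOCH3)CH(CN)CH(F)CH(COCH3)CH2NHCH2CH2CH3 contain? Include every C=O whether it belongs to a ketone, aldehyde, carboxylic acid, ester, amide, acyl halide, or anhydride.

7

OHC: aldehyde, 1 C=O (running total 1).
CH(NHCOCH3): amide, 1 C=O (running total 2).
CO: ketone, 1 C=O (running total 3).
CH2CONHCH2: amide, 1 C=O (running total 4).
CH(NHCOCH3): amide, 1 C=O (running total 5).
CH(OCOCH3): ester, 1 C=O (running total 6).
CH(COCH3): ketone, 1 C=O (running total 7).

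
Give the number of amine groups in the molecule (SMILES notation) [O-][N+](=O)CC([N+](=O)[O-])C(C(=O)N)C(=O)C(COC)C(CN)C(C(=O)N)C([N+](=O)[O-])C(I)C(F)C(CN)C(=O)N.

2

Working along the chain:
  O2NCH2: –NO2 on carbon → nitro group.
  CH(NO2): –NO2 on an sp³ carbon → nitro (the N=O is not a carbonyl).
  CH(CONH2): pendant –CONH2: carbonyl C bonded to C and N → amide.
  CO: –C(=O)– with carbon on both sides → ketone.
  CH(CH2OCH3): pendant –CH2OCH3: C–O–C linkage → ether.
  CH(CH2NH2): pendant –CH2NH2: N on sp³ C, no adjacent C=O → amine.
  CH(CONH2): pendant –CONH2: carbonyl C bonded to C and N → amide.
  CH(NO2): –NO2 on an sp³ carbon → nitro (the N=O is not a carbonyl).
  CH(I): halogen on an sp³ carbon → alkyl halide.
  CH(F): halogen on an sp³ carbon → alkyl halide.
  CH(CH2NH2): pendant –CH2NH2: N on sp³ C, no adjacent C=O → amine.
  CONH2: –C(=O)NH2: carbonyl C bonded to C and to N → amide (the N is not a separate amine).
Amine appears at: CH(CH2NH2), CH(CH2NH2) → 2.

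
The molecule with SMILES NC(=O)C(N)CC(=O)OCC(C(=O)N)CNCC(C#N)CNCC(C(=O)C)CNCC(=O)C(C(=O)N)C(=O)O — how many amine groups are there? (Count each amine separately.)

4

–C(=O)NH2: carbonyl C bonded to C and to N → amide (the N is not a separate amine).
–NH2 on an sp³ carbon with no adjacent C=O → amine.
–C(=O)–O–C with C on the carbonyl side → ester.
pendant –CONH2: carbonyl C bonded to C and N → amide.
C–N–C with sp³ carbons and no adjacent C=O → amine (secondary).
pendant –C≡N: nitrile.
C–N–C with sp³ carbons and no adjacent C=O → amine (secondary).
pendant –COCH3: carbonyl C bonded to two carbons → ketone.
C–N–C with sp³ carbons and no adjacent C=O → amine (secondary).
–C(=O)– with carbon on both sides → ketone.
pendant –CONH2: carbonyl C bonded to C and N → amide.
–COOH: carbonyl C bonded to –OH and C → carboxylic acid (the –OH is not a separate alcohol).
Amine appears at: CH(NH2), CH2NHCH2, CH2NHCH2, CH2NHCH2 → 4.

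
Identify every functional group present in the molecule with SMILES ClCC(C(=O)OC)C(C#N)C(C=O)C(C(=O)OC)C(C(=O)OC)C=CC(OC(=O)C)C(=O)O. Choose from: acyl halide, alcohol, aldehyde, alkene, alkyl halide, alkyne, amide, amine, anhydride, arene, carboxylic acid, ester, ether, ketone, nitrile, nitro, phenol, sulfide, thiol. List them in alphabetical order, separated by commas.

halogen on an sp³ carbon → alkyl halide.
pendant –COOCH3: carbonyl C bonded to C and –OCH3 → ester.
pendant –C≡N: nitrile.
pendant –CHO: carbonyl C bonded to C and H → aldehyde.
pendant –COOCH3: carbonyl C bonded to C and –OCH3 → ester.
pendant –COOCH3: carbonyl C bonded to C and –OCH3 → ester.
C=C double bond → alkene.
pendant –OC(=O)CH3: an acyloxy group → ester.
–COOH: carbonyl C bonded to –OH and C → carboxylic acid (the –OH is not a separate alcohol).

aldehyde, alkene, alkyl halide, carboxylic acid, ester, nitrile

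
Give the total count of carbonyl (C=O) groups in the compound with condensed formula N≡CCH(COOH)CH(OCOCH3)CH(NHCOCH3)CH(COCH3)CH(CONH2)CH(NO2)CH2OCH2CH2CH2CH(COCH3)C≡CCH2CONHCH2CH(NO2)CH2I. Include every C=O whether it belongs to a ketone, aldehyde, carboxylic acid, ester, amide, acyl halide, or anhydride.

CH(COOH): carboxylic acid, 1 C=O (running total 1).
CH(OCOCH3): ester, 1 C=O (running total 2).
CH(NHCOCH3): amide, 1 C=O (running total 3).
CH(COCH3): ketone, 1 C=O (running total 4).
CH(CONH2): amide, 1 C=O (running total 5).
CH(COCH3): ketone, 1 C=O (running total 6).
CH2CONHCH2: amide, 1 C=O (running total 7).

7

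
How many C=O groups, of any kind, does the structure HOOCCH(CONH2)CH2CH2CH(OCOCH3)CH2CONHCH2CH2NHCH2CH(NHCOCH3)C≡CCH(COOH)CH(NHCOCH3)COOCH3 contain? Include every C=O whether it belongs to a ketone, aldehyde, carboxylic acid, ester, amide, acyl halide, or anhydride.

HOOC: carboxylic acid, 1 C=O (running total 1).
CH(CONH2): amide, 1 C=O (running total 2).
CH(OCOCH3): ester, 1 C=O (running total 3).
CH2CONHCH2: amide, 1 C=O (running total 4).
CH(NHCOCH3): amide, 1 C=O (running total 5).
CH(COOH): carboxylic acid, 1 C=O (running total 6).
CH(NHCOCH3): amide, 1 C=O (running total 7).
COOCH3: ester, 1 C=O (running total 8).

8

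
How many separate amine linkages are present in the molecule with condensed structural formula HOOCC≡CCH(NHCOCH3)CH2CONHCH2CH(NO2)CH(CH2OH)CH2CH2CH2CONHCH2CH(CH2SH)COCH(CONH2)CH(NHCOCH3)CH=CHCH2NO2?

0

–COOH: carbonyl C bonded to –OH and C → carboxylic acid (the –OH is not a separate alcohol).
C≡C triple bond → alkyne.
pendant –NHC(=O)CH3: N bonded to a carbonyl → amide (not amine).
–C(=O)–N– linkage → amide (the N is not an amine).
–NO2 on an sp³ carbon → nitro (the N=O is not a carbonyl).
pendant –CH2OH on an sp³ backbone C → alcohol.
–C(=O)–N– linkage → amide (the N is not an amine).
pendant –CH2SH → thiol.
–C(=O)– with carbon on both sides → ketone.
pendant –CONH2: carbonyl C bonded to C and N → amide.
pendant –NHC(=O)CH3: N bonded to a carbonyl → amide (not amine).
C=C double bond → alkene.
–NO2 on carbon → nitro group.
No segment is a amine: CH(NHCOCH3) is amide, not amine; CH2CONHCH2 is amide, not amine; CH(NO2) is nitro, not amine. → 0.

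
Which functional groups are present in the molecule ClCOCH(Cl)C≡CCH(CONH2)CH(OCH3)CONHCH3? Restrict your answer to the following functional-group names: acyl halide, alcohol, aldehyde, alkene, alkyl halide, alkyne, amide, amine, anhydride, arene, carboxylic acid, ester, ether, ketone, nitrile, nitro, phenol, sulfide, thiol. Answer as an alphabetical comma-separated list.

acyl halide, alkyl halide, alkyne, amide, ether

–C(=O)Cl: carbonyl C bonded to C and to a halogen → acyl halide (not alkyl halide).
halogen on an sp³ carbon → alkyl halide.
C≡C triple bond → alkyne.
pendant –CONH2: carbonyl C bonded to C and N → amide.
pendant –OCH3: C–O–C with sp³ C, no adjacent C=O → ether.
–C(=O)NHCH3: carbonyl C bonded to C and to N → amide (the N is not an amine).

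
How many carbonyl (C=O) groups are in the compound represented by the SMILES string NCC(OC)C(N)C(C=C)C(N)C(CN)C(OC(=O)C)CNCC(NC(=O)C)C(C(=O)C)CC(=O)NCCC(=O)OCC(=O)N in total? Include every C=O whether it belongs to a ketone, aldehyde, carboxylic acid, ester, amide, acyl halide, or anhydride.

CH(OCOCH3): ester, 1 C=O (running total 1).
CH(NHCOCH3): amide, 1 C=O (running total 2).
CH(COCH3): ketone, 1 C=O (running total 3).
CH2CONHCH2: amide, 1 C=O (running total 4).
CH2COOCH2: ester, 1 C=O (running total 5).
CONH2: amide, 1 C=O (running total 6).

6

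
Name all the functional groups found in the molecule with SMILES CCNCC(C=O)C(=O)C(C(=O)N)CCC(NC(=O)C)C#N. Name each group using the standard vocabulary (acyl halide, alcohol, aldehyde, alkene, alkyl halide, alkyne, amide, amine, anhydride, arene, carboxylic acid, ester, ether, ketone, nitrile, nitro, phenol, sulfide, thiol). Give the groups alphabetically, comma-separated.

Taking each segment in turn:
  CH2NHCH2: C–N–C with sp³ carbons and no adjacent C=O → amine (secondary).
  CH(CHO): pendant –CHO: carbonyl C bonded to C and H → aldehyde.
  CO: –C(=O)– with carbon on both sides → ketone.
  CH(CONH2): pendant –CONH2: carbonyl C bonded to C and N → amide.
  CH(NHCOCH3): pendant –NHC(=O)CH3: N bonded to a carbonyl → amide (not amine).
  CN: –C≡N: carbon triple-bonded to nitrogen → nitrile.

aldehyde, amide, amine, ketone, nitrile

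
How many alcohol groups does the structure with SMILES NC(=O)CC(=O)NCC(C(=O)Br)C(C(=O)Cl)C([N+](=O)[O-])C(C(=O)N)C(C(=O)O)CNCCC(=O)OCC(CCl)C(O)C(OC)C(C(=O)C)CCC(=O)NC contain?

1

Taking each segment in turn:
  H2NCO: –C(=O)NH2: carbonyl C bonded to C and to N → amide (the N is not a separate amine).
  CH2CONHCH2: –C(=O)–N– linkage → amide (the N is not an amine).
  CH(COBr): pendant –C(=O)X: carbonyl C bonded to C and halogen → acyl halide.
  CH(COCl): pendant –C(=O)X: carbonyl C bonded to C and halogen → acyl halide.
  CH(NO2): –NO2 on an sp³ carbon → nitro (the N=O is not a carbonyl).
  CH(CONH2): pendant –CONH2: carbonyl C bonded to C and N → amide.
  CH(COOH): pendant –COOH: carbonyl C bonded to C and –OH → carboxylic acid.
  CH2NHCH2: C–N–C with sp³ carbons and no adjacent C=O → amine (secondary).
  CH2COOCH2: –C(=O)–O–C with C on the carbonyl side → ester.
  CH(CH2Cl): pendant –CH2X: halogen on sp³ carbon → alkyl halide.
  CH(OH): –OH on an sp³ carbon → alcohol (secondary).
  CH(OCH3): pendant –OCH3: C–O–C with sp³ C, no adjacent C=O → ether.
  CH(COCH3): pendant –COCH3: carbonyl C bonded to two carbons → ketone.
  CONHCH3: –C(=O)NHCH3: carbonyl C bonded to C and to N → amide (the N is not an amine).
Alcohol appears at: CH(OH) → 1.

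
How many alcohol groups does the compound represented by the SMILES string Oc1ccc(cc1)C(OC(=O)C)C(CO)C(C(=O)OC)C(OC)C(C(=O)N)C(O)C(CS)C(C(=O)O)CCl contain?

–OH attached directly to an aromatic ring → phenol (not alcohol); the ring itself is an arene.
pendant –OC(=O)CH3: an acyloxy group → ester.
pendant –CH2OH on an sp³ backbone C → alcohol.
pendant –COOCH3: carbonyl C bonded to C and –OCH3 → ester.
pendant –OCH3: C–O–C with sp³ C, no adjacent C=O → ether.
pendant –CONH2: carbonyl C bonded to C and N → amide.
–OH on an sp³ carbon → alcohol (secondary).
pendant –CH2SH → thiol.
pendant –COOH: carbonyl C bonded to C and –OH → carboxylic acid.
halogen on an sp³ carbon → alkyl halide.
Alcohol appears at: CH(CH2OH), CH(OH) → 2.

2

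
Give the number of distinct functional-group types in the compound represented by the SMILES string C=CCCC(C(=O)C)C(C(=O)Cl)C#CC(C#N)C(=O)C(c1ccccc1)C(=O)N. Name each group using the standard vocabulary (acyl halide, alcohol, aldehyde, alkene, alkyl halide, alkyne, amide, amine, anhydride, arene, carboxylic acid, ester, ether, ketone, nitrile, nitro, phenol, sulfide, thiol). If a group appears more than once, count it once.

C=C double bond → alkene.
pendant –COCH3: carbonyl C bonded to two carbons → ketone.
pendant –C(=O)X: carbonyl C bonded to C and halogen → acyl halide.
C≡C triple bond → alkyne.
pendant –C≡N: nitrile.
–C(=O)– with carbon on both sides → ketone.
pendant –C6H5: benzene ring → arene.
–C(=O)NH2: carbonyl C bonded to C and to N → amide (the N is not a separate amine).
Distinct types present: acyl halide, alkene, alkyne, amide, arene, ketone, nitrile.

7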